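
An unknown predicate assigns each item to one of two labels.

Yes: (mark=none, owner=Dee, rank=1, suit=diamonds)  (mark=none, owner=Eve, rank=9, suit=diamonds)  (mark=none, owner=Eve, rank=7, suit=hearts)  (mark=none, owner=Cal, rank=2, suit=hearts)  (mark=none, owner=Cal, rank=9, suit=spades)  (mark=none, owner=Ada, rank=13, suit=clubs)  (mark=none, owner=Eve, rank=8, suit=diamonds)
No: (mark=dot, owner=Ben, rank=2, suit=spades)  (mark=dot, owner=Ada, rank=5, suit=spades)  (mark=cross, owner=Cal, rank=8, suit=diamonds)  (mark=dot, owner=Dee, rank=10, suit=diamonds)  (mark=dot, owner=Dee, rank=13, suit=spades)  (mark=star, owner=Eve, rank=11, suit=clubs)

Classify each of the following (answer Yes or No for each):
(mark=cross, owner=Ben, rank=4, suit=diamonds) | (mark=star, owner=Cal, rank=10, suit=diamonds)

Rule: mark is none. This holds for each 'Yes' example and fails for each 'No' one.
(mark=cross, owner=Ben, rank=4, suit=diamonds): No (mark is cross).
(mark=star, owner=Cal, rank=10, suit=diamonds): No (mark is star).

No, No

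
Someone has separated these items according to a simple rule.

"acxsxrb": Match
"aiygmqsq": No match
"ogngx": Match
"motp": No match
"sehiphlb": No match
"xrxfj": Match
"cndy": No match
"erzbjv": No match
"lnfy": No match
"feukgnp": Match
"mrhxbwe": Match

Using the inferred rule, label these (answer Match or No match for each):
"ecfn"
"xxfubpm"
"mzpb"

No match, Match, No match

The rule appears to be: odd length.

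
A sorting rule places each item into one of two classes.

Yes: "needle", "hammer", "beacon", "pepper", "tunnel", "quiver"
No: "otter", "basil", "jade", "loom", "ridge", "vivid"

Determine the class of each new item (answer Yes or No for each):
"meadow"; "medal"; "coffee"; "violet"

Yes, No, Yes, Yes

Every 'Yes' example satisfies: length 6. None of the 'No' examples do.
"meadow": length 6, has this property → Yes. "medal": length 5, fails the rule → No. "coffee": length 6, has this property → Yes. "violet": length 6, has this property → Yes.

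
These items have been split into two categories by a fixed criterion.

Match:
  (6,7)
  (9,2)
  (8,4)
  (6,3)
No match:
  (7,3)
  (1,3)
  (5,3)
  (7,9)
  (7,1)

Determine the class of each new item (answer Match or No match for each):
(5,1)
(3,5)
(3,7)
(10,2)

A rule that fits every label: product is even — true of each 'Match' example, false of each 'No match' one.
(5,1) → 5·1 = 5 → No match. (3,5) → 3·5 = 15 → No match. (3,7) → 3·7 = 21 → No match. (10,2) → 10·2 = 20 → Match.

No match, No match, No match, Match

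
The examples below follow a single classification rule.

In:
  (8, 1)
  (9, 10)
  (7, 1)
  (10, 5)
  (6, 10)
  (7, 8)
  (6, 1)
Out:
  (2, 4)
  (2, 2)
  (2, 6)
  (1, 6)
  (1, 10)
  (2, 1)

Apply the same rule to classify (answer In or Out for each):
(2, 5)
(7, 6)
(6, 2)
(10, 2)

Out, In, In, In

The classifier is using: first ≥ 4.
Out: (2, 5), since first 2. In: (7, 6), since first 7. In: (6, 2), since first 6. In: (10, 2), since first 10.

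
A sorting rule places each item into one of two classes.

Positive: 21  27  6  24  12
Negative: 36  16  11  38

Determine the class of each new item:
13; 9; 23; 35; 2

A rule that fits every label: multiple of 3 AND at most 27 — true of each 'Positive' example, false of each 'Negative' one.
13: 13 = 3·4 + 1, 13 ≤ 27, lacks this property → Negative. 9: 9 = 3·3, 9 ≤ 27, satisfies this → Positive. 23: 23 = 3·7 + 2, 23 ≤ 27, lacks this property → Negative. 35: 35 = 3·11 + 2, 35 > 27, lacks this property → Negative. 2: 2 = 3·0 + 2, 2 ≤ 27, lacks this property → Negative.

Negative, Positive, Negative, Negative, Negative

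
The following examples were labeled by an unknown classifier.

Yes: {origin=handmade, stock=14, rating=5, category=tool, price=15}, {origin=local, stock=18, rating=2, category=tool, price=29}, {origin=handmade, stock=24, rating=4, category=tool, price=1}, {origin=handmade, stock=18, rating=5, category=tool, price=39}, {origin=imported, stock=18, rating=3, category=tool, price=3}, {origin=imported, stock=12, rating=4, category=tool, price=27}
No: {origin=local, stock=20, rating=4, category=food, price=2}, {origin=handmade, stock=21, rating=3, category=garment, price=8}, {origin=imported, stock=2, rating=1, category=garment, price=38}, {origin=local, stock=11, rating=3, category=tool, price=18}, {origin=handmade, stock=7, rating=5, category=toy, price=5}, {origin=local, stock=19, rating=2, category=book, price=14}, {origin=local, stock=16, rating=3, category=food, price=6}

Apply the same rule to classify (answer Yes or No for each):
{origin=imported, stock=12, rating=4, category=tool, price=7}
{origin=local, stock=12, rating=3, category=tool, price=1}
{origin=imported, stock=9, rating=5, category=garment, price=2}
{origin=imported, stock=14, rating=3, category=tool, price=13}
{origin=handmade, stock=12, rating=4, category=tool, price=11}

Yes, Yes, No, Yes, Yes

Every 'Yes' example satisfies: category is tool AND stock ≥ 12. None of the 'No' examples do.
{origin=imported, stock=12, rating=4, category=tool, price=7}: category is tool, stock = 12, has this property → Yes. {origin=local, stock=12, rating=3, category=tool, price=1}: category is tool, stock = 12, has this property → Yes. {origin=imported, stock=9, rating=5, category=garment, price=2}: category is garment, stock = 9, fails the rule → No. {origin=imported, stock=14, rating=3, category=tool, price=13}: category is tool, stock = 14, has this property → Yes. {origin=handmade, stock=12, rating=4, category=tool, price=11}: category is tool, stock = 12, has this property → Yes.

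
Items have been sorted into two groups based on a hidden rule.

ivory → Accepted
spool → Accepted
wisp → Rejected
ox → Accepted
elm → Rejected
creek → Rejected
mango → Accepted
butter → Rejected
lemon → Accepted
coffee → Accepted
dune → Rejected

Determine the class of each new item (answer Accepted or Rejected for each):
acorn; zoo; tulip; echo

One predicate separates the groups cleanly: contains 'o'.
acorn: has 'o', meets the rule → Accepted.
zoo: has 'o', meets the rule → Accepted.
tulip: no 'o', lacks this property → Rejected.
echo: has 'o', meets the rule → Accepted.

Accepted, Accepted, Rejected, Accepted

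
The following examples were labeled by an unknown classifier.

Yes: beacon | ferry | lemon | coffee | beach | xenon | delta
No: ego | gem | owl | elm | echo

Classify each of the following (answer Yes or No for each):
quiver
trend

Yes, Yes

The classifier is using: length ≥ 5.
quiver: length 6 — checks out, so Yes. trend: length 5 — checks out, so Yes.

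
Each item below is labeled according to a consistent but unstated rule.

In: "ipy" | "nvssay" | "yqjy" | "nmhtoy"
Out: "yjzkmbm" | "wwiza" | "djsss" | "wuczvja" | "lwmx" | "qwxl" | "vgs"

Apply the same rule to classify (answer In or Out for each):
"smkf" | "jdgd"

Out, Out

A rule that fits every label: ends with 'y' — true of each 'In' example, false of each 'Out' one.
Out: "smkf", since ends with 'f'.
Out: "jdgd", since ends with 'd'.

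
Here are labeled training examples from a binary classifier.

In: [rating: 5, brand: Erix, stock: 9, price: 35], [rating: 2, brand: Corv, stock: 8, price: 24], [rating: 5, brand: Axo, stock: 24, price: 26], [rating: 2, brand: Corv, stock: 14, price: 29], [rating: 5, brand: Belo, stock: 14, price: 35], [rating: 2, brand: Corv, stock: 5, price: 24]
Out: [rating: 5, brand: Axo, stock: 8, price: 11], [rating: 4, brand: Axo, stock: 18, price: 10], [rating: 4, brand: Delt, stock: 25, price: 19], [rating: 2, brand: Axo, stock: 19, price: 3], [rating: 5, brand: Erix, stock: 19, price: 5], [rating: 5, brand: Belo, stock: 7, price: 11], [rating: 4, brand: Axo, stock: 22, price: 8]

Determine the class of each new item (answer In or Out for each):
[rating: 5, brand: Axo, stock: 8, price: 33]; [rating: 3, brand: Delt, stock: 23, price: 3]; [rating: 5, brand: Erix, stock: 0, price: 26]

'In' ⟺ price ≥ 24.
[rating: 5, brand: Axo, stock: 8, price: 33]: price = 33, has this property → In.
[rating: 3, brand: Delt, stock: 23, price: 3]: price = 3, does not satisfy this → Out.
[rating: 5, brand: Erix, stock: 0, price: 26]: price = 26, has this property → In.

In, Out, In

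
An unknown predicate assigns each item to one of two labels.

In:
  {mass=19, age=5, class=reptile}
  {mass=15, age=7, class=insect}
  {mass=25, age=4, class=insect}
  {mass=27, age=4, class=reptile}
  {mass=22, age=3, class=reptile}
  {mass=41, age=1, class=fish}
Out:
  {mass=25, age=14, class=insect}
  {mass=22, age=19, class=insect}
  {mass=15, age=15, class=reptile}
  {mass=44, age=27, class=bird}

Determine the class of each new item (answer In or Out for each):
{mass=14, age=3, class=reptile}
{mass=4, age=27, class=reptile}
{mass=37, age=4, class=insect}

The simplest hypothesis consistent with all the labels is: age ≤ 7.
{mass=14, age=3, class=reptile}: In (age = 3). {mass=4, age=27, class=reptile}: Out (age = 27). {mass=37, age=4, class=insect}: In (age = 4).

In, Out, In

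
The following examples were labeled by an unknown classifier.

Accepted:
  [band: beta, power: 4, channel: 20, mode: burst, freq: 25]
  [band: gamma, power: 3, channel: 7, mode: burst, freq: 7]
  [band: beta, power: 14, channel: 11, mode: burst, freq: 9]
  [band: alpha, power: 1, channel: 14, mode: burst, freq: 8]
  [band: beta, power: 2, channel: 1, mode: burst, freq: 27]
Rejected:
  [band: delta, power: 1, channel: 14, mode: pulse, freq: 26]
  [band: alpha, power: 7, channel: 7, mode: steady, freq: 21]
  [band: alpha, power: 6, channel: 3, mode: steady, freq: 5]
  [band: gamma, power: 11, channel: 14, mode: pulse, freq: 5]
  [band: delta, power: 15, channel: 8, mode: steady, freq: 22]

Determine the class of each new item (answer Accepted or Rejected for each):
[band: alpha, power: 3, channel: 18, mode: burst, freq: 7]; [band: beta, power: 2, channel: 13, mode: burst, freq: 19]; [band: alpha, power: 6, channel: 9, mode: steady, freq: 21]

Accepted, Accepted, Rejected

One predicate separates the groups cleanly: mode is burst.
[band: alpha, power: 3, channel: 18, mode: burst, freq: 7] → mode is burst → Accepted.
[band: beta, power: 2, channel: 13, mode: burst, freq: 19] → mode is burst → Accepted.
[band: alpha, power: 6, channel: 9, mode: steady, freq: 21] → mode is steady → Rejected.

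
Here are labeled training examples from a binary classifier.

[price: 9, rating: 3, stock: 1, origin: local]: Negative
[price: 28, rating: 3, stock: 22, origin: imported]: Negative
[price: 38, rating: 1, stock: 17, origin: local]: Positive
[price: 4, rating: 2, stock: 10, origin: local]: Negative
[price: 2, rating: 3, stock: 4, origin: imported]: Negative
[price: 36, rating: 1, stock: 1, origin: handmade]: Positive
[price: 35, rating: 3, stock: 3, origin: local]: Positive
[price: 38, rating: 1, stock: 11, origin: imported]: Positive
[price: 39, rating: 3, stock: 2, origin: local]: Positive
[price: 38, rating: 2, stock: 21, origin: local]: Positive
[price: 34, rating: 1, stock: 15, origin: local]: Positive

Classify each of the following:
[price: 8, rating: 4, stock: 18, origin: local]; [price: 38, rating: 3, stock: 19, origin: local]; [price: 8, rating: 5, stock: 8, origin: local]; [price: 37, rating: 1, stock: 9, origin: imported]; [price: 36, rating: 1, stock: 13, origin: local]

Negative, Positive, Negative, Positive, Positive

The classifier is using: price ≥ 34.
Negative: [price: 8, rating: 4, stock: 18, origin: local], since price = 8.
Positive: [price: 38, rating: 3, stock: 19, origin: local], since price = 38.
Negative: [price: 8, rating: 5, stock: 8, origin: local], since price = 8.
Positive: [price: 37, rating: 1, stock: 9, origin: imported], since price = 37.
Positive: [price: 36, rating: 1, stock: 13, origin: local], since price = 36.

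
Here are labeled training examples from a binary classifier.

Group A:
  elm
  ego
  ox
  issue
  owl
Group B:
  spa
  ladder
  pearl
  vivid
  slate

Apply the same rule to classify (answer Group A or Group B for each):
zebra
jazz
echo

Group B, Group B, Group A

The simplest hypothesis consistent with all the labels is: starts with a vowel.
zebra: starts with 'z' — does not fit, so Group B.
jazz: starts with 'j' — does not fit, so Group B.
echo: starts with 'e' — checks out, so Group A.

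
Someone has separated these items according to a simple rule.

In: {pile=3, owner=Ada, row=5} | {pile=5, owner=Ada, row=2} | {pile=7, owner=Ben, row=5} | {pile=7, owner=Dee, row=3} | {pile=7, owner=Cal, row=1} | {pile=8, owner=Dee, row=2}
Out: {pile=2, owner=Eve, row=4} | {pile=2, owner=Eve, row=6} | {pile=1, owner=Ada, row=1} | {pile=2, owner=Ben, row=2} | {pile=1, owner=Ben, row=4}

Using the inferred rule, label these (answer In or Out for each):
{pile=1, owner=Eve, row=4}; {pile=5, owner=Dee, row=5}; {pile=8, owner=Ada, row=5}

The distinguishing property — pile ≥ 3 — holds for all the 'In' cases and none of the 'Out' cases.

Out, In, In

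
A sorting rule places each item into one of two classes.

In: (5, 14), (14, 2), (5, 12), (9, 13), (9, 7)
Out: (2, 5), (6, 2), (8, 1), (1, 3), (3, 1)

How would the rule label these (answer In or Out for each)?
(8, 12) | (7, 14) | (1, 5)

In, In, Out

The common property of the 'In' items is: sum ≥ 16. No 'Out' item has it.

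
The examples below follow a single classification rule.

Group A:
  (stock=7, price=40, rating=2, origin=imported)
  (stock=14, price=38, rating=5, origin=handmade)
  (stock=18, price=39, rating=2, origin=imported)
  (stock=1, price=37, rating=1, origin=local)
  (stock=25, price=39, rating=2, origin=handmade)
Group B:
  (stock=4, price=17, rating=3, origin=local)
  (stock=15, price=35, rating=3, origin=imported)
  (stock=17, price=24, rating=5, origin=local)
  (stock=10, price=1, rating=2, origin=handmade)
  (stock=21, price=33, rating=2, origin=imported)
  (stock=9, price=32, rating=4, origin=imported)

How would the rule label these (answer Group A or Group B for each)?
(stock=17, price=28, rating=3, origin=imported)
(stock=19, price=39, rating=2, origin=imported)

Group B, Group A

The pattern is that an item is 'Group A' exactly when: price ≥ 37.
(stock=17, price=28, rating=3, origin=imported): price = 28, doesn't match → Group B. (stock=19, price=39, rating=2, origin=imported): price = 39, fits → Group A.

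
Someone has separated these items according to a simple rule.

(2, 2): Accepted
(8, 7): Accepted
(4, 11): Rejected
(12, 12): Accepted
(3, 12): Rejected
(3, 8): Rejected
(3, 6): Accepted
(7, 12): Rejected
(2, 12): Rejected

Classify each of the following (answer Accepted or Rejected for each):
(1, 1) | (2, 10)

The classifier is using: |first − second| ≤ 3.

Accepted, Rejected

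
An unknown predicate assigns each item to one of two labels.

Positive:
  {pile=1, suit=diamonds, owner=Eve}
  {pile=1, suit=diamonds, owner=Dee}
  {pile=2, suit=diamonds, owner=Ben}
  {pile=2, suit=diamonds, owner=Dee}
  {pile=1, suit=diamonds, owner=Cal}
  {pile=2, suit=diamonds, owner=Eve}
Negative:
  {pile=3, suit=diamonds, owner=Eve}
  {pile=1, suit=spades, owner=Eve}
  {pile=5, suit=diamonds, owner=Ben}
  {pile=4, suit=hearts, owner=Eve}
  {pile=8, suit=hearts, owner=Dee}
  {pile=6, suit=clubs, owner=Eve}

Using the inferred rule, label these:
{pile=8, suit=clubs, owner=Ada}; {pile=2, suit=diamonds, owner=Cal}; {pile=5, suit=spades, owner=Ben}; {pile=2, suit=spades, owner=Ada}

The common property of the 'Positive' items is: suit is diamonds AND pile ≤ 2. No 'Negative' item has it.
{pile=8, suit=clubs, owner=Ada}: suit is clubs, pile = 8, does not fit → Negative. {pile=2, suit=diamonds, owner=Cal}: suit is diamonds, pile = 2, passes → Positive. {pile=5, suit=spades, owner=Ben}: suit is spades, pile = 5, does not fit → Negative. {pile=2, suit=spades, owner=Ada}: suit is spades, pile = 2, does not fit → Negative.

Negative, Positive, Negative, Negative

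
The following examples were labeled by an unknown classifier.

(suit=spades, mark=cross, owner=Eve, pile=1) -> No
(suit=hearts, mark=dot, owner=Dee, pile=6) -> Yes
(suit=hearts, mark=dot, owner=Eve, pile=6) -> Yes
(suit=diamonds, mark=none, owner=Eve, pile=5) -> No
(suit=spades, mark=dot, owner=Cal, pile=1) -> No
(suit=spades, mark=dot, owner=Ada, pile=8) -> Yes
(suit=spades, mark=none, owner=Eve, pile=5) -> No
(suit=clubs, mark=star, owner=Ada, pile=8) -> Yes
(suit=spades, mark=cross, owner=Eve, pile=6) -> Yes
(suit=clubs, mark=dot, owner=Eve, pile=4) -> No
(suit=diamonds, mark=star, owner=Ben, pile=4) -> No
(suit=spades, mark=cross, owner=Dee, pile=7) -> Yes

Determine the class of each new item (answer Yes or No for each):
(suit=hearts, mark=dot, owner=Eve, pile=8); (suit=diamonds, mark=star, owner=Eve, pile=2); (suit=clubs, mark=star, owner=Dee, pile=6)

The simplest hypothesis consistent with all the labels is: pile ≥ 6.
(suit=hearts, mark=dot, owner=Eve, pile=8) → pile = 8 → Yes.
(suit=diamonds, mark=star, owner=Eve, pile=2) → pile = 2 → No.
(suit=clubs, mark=star, owner=Dee, pile=6) → pile = 6 → Yes.

Yes, No, Yes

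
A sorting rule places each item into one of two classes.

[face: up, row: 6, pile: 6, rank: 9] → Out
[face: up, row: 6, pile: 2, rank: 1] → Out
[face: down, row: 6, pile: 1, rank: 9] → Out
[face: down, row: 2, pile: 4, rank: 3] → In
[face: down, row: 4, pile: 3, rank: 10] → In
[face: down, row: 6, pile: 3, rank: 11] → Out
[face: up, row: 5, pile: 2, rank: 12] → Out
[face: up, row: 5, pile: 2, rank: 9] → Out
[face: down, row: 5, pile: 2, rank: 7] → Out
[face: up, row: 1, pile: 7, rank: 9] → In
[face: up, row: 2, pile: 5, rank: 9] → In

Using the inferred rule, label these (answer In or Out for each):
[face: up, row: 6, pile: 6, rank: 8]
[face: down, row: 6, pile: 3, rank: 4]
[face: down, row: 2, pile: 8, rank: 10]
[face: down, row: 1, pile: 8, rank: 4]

Out, Out, In, In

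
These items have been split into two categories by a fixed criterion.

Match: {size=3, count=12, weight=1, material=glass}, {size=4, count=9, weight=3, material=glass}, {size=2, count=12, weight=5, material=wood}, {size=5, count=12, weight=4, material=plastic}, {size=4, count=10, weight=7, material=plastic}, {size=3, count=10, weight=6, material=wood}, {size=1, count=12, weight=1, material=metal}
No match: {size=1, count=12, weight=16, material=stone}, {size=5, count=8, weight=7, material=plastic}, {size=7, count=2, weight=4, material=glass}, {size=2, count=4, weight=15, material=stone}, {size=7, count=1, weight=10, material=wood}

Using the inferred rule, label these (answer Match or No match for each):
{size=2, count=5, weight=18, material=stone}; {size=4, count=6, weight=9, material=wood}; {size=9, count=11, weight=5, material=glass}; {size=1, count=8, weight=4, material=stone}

No match, No match, Match, No match

All 'Match' examples share one property — weight ≤ 7 AND count ≥ 9 — and every 'No match' example lacks it.
{size=2, count=5, weight=18, material=stone}: weight = 18, count = 5 — does not pass, so No match.
{size=4, count=6, weight=9, material=wood}: weight = 9, count = 6 — does not pass, so No match.
{size=9, count=11, weight=5, material=glass}: weight = 5, count = 11 — passes, so Match.
{size=1, count=8, weight=4, material=stone}: weight = 4, count = 8 — does not pass, so No match.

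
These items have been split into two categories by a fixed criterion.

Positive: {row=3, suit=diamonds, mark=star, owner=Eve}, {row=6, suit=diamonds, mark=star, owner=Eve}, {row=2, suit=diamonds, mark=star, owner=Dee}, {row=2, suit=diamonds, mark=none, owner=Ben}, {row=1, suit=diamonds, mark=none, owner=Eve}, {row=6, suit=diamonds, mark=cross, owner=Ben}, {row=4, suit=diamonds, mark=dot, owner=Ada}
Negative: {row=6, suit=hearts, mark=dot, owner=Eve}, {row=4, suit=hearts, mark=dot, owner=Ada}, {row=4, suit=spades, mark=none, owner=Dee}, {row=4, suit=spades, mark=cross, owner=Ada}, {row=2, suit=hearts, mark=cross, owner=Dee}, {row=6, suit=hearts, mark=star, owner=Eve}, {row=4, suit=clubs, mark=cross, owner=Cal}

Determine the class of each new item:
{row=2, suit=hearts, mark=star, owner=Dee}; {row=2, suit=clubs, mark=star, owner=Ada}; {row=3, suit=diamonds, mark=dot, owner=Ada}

Negative, Negative, Positive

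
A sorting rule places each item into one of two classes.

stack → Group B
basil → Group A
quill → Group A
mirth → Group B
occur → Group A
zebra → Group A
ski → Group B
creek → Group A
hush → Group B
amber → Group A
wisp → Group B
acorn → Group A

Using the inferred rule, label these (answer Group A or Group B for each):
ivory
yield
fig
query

The distinguishing property — has ≥ 2 vowels — holds for all the 'Group A' cases and none of the 'Group B' cases.
ivory: 2 vowels — matches, so Group A. yield: 2 vowels — matches, so Group A. fig: 1 vowel — does not satisfy this, so Group B. query: 2 vowels — matches, so Group A.

Group A, Group A, Group B, Group A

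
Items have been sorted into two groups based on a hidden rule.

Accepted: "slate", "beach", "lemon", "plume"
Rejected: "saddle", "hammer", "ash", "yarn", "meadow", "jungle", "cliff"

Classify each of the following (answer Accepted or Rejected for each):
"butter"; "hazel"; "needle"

Rejected, Accepted, Rejected

One predicate separates the groups cleanly: odd length AND contains 'e'.
"butter" — length 6, has 'e', hence Rejected.
"hazel" — length 5, has 'e', hence Accepted.
"needle" — length 6, has 'e', hence Rejected.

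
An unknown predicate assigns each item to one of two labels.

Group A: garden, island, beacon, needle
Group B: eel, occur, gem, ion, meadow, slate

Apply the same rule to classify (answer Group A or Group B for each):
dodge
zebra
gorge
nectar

The simplest hypothesis consistent with all the labels is: even length AND contains 'n'.
dodge — length 5, no 'n', hence Group B. zebra — length 5, no 'n', hence Group B. gorge — length 5, no 'n', hence Group B. nectar — length 6, has 'n', hence Group A.

Group B, Group B, Group B, Group A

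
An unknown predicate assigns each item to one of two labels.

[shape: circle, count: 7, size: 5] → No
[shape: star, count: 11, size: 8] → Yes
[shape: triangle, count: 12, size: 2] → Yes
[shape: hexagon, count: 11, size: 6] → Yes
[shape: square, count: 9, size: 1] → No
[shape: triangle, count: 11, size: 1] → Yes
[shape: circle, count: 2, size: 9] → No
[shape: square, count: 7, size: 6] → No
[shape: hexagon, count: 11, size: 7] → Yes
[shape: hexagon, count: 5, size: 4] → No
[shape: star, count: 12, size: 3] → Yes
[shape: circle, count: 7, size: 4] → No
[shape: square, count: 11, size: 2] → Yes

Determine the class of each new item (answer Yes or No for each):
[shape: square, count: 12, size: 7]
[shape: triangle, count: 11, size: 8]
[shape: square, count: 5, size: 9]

The pattern is that an item is 'Yes' exactly when: count ≥ 11.

Yes, Yes, No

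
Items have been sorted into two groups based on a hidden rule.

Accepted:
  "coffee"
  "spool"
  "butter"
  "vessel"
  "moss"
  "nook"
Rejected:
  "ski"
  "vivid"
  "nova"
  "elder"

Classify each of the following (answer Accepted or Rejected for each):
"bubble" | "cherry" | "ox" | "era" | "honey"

Checking candidate rules against both groups, what survives is: has a double letter.
"bubble": 'bb' doubled, has this property → Accepted.
"cherry": 'rr' doubled, has this property → Accepted.
"ox": no doubled letter, doesn't qualify → Rejected.
"era": no doubled letter, doesn't qualify → Rejected.
"honey": no doubled letter, doesn't qualify → Rejected.

Accepted, Accepted, Rejected, Rejected, Rejected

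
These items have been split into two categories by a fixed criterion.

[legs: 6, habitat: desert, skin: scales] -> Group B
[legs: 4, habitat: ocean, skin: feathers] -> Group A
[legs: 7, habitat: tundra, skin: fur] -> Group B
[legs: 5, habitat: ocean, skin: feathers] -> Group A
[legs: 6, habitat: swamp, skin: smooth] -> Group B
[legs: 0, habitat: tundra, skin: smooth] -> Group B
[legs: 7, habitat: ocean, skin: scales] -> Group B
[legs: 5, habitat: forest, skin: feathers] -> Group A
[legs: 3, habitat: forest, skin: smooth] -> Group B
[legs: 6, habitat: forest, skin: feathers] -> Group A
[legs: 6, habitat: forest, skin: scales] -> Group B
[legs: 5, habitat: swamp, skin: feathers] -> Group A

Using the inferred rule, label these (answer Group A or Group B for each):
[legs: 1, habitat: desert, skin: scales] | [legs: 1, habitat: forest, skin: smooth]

The rule appears to be: skin is feathers.
[legs: 1, habitat: desert, skin: scales] — skin is scales, hence Group B.
[legs: 1, habitat: forest, skin: smooth] — skin is smooth, hence Group B.

Group B, Group B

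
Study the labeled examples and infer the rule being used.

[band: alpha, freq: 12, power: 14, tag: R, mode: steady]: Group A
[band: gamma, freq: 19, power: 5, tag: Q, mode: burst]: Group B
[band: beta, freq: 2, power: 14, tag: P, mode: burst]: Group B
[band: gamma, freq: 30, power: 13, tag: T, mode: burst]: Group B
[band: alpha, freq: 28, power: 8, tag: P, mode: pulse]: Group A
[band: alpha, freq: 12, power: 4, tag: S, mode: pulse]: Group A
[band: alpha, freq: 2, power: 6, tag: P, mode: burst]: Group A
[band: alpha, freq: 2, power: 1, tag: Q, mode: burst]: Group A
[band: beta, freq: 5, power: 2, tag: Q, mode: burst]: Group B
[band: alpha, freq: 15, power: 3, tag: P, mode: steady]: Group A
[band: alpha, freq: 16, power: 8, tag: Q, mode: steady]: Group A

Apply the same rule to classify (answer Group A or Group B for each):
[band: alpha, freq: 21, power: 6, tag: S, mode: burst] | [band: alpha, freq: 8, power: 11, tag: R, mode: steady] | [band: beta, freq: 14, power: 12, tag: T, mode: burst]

Group A, Group A, Group B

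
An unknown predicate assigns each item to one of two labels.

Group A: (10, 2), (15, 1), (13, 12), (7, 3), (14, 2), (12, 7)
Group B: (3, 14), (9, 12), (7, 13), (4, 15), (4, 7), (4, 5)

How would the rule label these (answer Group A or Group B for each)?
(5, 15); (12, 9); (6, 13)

Group B, Group A, Group B

A rule that fits every label: first > second — true of each 'Group A' example, false of each 'Group B' one.
(5, 15): 5 < 15 — does not fit, so Group B.
(12, 9): 12 > 9 — passes, so Group A.
(6, 13): 6 < 13 — does not fit, so Group B.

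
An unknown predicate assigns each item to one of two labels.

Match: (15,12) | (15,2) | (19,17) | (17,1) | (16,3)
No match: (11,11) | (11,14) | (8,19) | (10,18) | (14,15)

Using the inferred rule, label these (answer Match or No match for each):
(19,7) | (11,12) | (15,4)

Match, No match, Match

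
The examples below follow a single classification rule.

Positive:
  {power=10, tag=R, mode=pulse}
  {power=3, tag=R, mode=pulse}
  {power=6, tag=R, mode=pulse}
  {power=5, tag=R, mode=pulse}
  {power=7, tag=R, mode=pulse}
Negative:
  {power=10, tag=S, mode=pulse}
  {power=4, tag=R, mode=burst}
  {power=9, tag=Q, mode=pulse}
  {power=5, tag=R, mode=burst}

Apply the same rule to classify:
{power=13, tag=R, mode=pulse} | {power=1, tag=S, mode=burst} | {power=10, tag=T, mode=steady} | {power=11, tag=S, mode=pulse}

Positive, Negative, Negative, Negative

A rule that fits every label: mode is pulse AND tag is R — true of each 'Positive' example, false of each 'Negative' one.
Positive: {power=13, tag=R, mode=pulse}, since mode is pulse, tag is R. Negative: {power=1, tag=S, mode=burst}, since mode is burst, tag is S. Negative: {power=10, tag=T, mode=steady}, since mode is steady, tag is T. Negative: {power=11, tag=S, mode=pulse}, since mode is pulse, tag is S.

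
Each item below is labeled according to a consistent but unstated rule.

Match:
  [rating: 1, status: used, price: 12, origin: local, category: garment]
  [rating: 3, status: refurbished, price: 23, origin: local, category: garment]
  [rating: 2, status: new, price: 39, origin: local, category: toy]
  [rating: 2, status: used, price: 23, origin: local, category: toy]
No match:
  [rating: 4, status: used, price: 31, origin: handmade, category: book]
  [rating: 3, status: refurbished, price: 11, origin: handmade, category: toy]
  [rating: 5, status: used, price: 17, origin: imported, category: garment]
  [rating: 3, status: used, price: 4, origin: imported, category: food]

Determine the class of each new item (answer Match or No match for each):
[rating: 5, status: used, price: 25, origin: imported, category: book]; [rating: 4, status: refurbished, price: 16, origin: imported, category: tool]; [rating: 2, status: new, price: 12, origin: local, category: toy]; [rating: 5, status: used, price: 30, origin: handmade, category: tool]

No match, No match, Match, No match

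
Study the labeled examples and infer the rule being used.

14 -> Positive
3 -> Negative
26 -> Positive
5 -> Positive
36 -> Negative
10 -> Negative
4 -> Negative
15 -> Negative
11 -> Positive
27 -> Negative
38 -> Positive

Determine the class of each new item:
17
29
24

Positive, Positive, Negative

Rule: ≡ 2 (mod 3). This holds for each 'Positive' example and fails for each 'Negative' one.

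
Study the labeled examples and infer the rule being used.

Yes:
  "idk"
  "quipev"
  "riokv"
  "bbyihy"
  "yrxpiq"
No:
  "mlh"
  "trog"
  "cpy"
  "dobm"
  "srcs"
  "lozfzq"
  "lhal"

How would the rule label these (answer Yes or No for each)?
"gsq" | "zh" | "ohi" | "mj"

Every 'Yes' example satisfies: contains 'i'. None of the 'No' examples do.
"gsq": no 'i', doesn't qualify → No.
"zh": no 'i', doesn't qualify → No.
"ohi": has 'i', matches → Yes.
"mj": no 'i', doesn't qualify → No.

No, No, Yes, No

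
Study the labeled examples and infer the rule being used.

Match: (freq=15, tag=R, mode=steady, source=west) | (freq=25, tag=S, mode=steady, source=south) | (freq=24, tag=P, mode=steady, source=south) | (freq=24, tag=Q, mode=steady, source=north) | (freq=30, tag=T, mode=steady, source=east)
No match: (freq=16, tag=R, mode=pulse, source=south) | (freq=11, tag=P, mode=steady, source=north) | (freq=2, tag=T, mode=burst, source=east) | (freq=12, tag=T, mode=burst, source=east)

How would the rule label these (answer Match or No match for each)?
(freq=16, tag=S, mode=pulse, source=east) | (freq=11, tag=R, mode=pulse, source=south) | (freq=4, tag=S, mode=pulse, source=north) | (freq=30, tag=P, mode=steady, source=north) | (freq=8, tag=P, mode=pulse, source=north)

The classifier is using: mode is steady AND freq ≥ 12.
(freq=16, tag=S, mode=pulse, source=east): mode is pulse, freq = 16, lacks this property → No match.
(freq=11, tag=R, mode=pulse, source=south): mode is pulse, freq = 11, lacks this property → No match.
(freq=4, tag=S, mode=pulse, source=north): mode is pulse, freq = 4, lacks this property → No match.
(freq=30, tag=P, mode=steady, source=north): mode is steady, freq = 30, passes → Match.
(freq=8, tag=P, mode=pulse, source=north): mode is pulse, freq = 8, lacks this property → No match.

No match, No match, No match, Match, No match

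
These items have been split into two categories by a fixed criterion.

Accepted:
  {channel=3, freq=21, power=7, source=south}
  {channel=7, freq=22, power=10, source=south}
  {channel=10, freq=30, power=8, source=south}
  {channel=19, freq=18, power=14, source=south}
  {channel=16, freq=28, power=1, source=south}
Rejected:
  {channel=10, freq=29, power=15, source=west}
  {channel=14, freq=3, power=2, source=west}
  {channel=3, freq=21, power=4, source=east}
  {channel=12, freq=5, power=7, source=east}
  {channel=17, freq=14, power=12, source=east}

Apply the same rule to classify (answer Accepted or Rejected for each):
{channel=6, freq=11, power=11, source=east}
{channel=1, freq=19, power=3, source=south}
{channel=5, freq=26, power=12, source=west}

Rejected, Accepted, Rejected

The distinguishing property — source is south — holds for all the 'Accepted' cases and none of the 'Rejected' cases.
{channel=6, freq=11, power=11, source=east} — source is east, hence Rejected.
{channel=1, freq=19, power=3, source=south} — source is south, hence Accepted.
{channel=5, freq=26, power=12, source=west} — source is west, hence Rejected.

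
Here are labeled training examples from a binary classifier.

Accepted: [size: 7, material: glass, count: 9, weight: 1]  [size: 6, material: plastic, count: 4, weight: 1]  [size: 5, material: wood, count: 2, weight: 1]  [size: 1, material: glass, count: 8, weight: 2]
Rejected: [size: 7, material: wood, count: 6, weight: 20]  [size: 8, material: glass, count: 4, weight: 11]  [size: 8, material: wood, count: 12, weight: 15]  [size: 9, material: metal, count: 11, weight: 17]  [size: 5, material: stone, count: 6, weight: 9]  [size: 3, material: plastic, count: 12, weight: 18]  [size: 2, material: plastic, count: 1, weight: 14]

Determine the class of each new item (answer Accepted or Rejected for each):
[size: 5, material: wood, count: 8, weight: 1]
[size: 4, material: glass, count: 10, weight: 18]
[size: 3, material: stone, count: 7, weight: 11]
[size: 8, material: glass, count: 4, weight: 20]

All 'Accepted' examples share one property — weight ≤ 2 — and every 'Rejected' example lacks it.

Accepted, Rejected, Rejected, Rejected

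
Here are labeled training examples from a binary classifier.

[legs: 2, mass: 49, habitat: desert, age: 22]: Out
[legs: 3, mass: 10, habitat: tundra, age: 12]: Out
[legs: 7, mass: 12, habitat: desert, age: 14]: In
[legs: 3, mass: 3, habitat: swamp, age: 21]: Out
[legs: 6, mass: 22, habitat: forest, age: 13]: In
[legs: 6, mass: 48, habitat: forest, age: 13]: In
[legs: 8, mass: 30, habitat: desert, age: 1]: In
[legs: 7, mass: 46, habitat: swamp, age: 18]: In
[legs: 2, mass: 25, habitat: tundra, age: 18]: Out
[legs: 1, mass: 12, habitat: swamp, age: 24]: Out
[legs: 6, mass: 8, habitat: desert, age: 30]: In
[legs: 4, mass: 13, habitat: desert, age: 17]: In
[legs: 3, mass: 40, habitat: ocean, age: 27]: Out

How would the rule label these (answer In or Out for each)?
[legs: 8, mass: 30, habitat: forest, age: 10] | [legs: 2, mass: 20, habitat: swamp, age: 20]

The rule appears to be: legs ≥ 4.
[legs: 8, mass: 30, habitat: forest, age: 10] → legs = 8 → In. [legs: 2, mass: 20, habitat: swamp, age: 20] → legs = 2 → Out.

In, Out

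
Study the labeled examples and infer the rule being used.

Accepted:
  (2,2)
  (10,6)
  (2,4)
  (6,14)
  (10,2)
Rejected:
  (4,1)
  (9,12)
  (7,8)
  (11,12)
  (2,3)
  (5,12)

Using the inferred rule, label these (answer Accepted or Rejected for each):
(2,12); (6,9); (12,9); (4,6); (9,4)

Accepted, Rejected, Rejected, Accepted, Rejected

A rule that fits every label: sum is even — true of each 'Accepted' example, false of each 'Rejected' one.
(2,12): Accepted (2+12 = 14).
(6,9): Rejected (6+9 = 15).
(12,9): Rejected (12+9 = 21).
(4,6): Accepted (4+6 = 10).
(9,4): Rejected (9+4 = 13).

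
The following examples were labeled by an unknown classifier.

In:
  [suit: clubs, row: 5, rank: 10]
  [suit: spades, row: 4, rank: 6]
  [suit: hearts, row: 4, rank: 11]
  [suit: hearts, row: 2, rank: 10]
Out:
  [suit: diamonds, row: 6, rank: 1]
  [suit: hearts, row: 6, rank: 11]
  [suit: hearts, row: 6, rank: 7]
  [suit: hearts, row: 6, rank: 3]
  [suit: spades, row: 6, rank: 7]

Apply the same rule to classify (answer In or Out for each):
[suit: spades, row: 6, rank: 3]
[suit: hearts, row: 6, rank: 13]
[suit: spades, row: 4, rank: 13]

Out, Out, In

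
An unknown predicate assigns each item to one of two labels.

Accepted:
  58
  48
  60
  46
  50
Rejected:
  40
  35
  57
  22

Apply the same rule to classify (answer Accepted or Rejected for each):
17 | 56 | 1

Rejected, Accepted, Rejected

The distinguishing property — even AND at least 46 — holds for all the 'Accepted' cases and none of the 'Rejected' cases.
17 — 17 is odd, 17 < 46, hence Rejected. 56 — 56 is even, 56 ≥ 46, hence Accepted. 1 — 1 is odd, 1 < 46, hence Rejected.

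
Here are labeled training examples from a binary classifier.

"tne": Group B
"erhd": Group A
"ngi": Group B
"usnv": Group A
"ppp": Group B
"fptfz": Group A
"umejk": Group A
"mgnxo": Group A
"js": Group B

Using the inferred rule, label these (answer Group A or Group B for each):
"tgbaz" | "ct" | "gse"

Group A, Group B, Group B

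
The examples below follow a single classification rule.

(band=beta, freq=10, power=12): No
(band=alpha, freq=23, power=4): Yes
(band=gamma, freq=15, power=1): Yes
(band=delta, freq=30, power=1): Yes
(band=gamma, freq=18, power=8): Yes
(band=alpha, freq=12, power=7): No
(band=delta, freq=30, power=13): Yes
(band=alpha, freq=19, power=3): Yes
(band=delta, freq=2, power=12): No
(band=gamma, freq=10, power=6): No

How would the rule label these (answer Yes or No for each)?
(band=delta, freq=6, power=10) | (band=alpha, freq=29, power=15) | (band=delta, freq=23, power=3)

No, Yes, Yes

All 'Yes' examples share one property — freq ≥ 15 — and every 'No' example lacks it.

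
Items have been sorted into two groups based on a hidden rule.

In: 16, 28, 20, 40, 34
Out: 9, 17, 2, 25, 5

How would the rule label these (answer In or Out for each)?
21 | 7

Out, Out

'In' ⟺ even AND at least 5.
21 → 21 is odd, 21 ≥ 5 → Out.
7 → 7 is odd, 7 ≥ 5 → Out.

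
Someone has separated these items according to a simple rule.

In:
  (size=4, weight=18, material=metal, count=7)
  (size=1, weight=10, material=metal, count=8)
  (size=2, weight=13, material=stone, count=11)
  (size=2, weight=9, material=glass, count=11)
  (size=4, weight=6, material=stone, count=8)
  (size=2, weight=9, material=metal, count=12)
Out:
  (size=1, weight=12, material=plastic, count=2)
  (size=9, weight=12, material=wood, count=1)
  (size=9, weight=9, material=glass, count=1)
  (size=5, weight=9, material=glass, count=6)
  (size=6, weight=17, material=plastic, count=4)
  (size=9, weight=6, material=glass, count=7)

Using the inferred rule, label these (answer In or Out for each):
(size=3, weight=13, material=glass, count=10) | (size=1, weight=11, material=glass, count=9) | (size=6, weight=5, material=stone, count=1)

The common property of the 'In' items is: size ≤ 4 AND count ≥ 4. No 'Out' item has it.
In: (size=3, weight=13, material=glass, count=10), since size = 3, count = 10.
In: (size=1, weight=11, material=glass, count=9), since size = 1, count = 9.
Out: (size=6, weight=5, material=stone, count=1), since size = 6, count = 1.

In, In, Out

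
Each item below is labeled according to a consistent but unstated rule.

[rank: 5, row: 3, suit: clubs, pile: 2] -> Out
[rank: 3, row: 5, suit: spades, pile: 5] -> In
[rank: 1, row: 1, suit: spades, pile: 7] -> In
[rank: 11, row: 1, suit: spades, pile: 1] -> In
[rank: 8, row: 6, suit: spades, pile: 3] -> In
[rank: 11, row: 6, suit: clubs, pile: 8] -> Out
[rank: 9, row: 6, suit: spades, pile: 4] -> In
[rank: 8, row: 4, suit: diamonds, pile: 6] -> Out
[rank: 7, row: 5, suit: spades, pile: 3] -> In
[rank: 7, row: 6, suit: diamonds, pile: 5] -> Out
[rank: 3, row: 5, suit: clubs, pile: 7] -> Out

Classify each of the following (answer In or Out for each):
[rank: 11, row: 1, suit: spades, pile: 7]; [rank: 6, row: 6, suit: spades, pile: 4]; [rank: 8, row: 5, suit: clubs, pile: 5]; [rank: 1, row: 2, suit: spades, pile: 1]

In, In, Out, In

Looking at the examples, the only property every 'In' case has and every 'Out' case lacks is: suit is spades.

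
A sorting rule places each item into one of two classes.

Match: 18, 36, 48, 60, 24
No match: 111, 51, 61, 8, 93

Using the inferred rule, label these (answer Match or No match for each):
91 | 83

'Match' ⟺ multiple of 6.
91 → 91 = 6·15 + 1 → No match.
83 → 83 = 6·13 + 5 → No match.

No match, No match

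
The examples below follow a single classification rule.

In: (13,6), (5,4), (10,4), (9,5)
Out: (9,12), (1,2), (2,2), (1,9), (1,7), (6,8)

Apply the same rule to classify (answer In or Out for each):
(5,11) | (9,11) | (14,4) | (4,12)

Out, Out, In, Out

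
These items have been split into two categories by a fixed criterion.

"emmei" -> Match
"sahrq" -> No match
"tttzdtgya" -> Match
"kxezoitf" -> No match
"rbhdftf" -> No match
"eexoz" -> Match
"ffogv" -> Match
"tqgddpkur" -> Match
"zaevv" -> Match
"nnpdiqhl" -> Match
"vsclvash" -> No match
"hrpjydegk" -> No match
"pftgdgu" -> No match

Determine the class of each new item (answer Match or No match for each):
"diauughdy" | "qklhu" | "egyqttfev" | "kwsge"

Match, No match, Match, No match

All 'Match' examples share one property — has a double letter — and every 'No match' example lacks it.
"diauughdy" — 'uu' doubled, hence Match. "qklhu" — no doubled letter, hence No match. "egyqttfev" — 'tt' doubled, hence Match. "kwsge" — no doubled letter, hence No match.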